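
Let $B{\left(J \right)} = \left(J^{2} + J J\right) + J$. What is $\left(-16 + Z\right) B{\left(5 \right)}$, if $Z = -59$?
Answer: $-4125$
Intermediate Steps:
$B{\left(J \right)} = J + 2 J^{2}$ ($B{\left(J \right)} = \left(J^{2} + J^{2}\right) + J = 2 J^{2} + J = J + 2 J^{2}$)
$\left(-16 + Z\right) B{\left(5 \right)} = \left(-16 - 59\right) 5 \left(1 + 2 \cdot 5\right) = - 75 \cdot 5 \left(1 + 10\right) = - 75 \cdot 5 \cdot 11 = \left(-75\right) 55 = -4125$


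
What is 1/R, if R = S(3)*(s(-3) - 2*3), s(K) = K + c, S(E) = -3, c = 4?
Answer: 1/15 ≈ 0.066667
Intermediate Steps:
s(K) = 4 + K (s(K) = K + 4 = 4 + K)
R = 15 (R = -3*((4 - 3) - 2*3) = -3*(1 - 6) = -3*(-5) = 15)
1/R = 1/15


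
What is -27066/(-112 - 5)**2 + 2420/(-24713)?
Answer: -1384634/667251 ≈ -2.0751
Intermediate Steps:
-27066/(-112 - 5)**2 + 2420/(-24713) = -27066/((-117)**2) + 2420*(-1/24713) = -27066/13689 - 2420/24713 = -27066*1/13689 - 2420/24713 = -694/351 - 2420/24713 = -1384634/667251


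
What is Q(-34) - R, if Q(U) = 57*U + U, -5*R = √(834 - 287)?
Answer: -1972 + √547/5 ≈ -1967.3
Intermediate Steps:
R = -√547/5 (R = -√(834 - 287)/5 = -√547/5 ≈ -4.6776)
Q(U) = 58*U
Q(-34) - R = 58*(-34) - (-1)*√547/5 = -1972 + √547/5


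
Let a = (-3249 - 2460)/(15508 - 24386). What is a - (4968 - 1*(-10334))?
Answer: -135845447/8878 ≈ -15301.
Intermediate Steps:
a = 5709/8878 (a = -5709/(-8878) = -5709*(-1/8878) = 5709/8878 ≈ 0.64305)
a - (4968 - 1*(-10334)) = 5709/8878 - (4968 - 1*(-10334)) = 5709/8878 - (4968 + 10334) = 5709/8878 - 1*15302 = 5709/8878 - 15302 = -135845447/8878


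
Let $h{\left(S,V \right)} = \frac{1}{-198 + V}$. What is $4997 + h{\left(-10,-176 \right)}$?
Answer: $\frac{1868877}{374} \approx 4997.0$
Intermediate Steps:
$4997 + h{\left(-10,-176 \right)} = 4997 + \frac{1}{-198 - 176} = 4997 + \frac{1}{-374} = 4997 - \frac{1}{374} = \frac{1868877}{374}$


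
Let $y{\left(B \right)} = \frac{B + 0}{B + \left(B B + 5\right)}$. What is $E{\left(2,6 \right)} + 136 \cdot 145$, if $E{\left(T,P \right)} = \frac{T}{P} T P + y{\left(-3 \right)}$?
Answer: $\frac{216961}{11} \approx 19724.0$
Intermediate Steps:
$y{\left(B \right)} = \frac{B}{5 + B + B^{2}}$ ($y{\left(B \right)} = \frac{B}{B + \left(B^{2} + 5\right)} = \frac{B}{B + \left(5 + B^{2}\right)} = \frac{B}{5 + B + B^{2}}$)
$E{\left(T,P \right)} = - \frac{3}{11} + T^{2}$ ($E{\left(T,P \right)} = \frac{T}{P} T P - \frac{3}{5 - 3 + \left(-3\right)^{2}} = \frac{T^{2}}{P} P - \frac{3}{5 - 3 + 9} = T^{2} - \frac{3}{11} = - \frac{3}{11} + T^{2}$)
$E{\left(2,6 \right)} + 136 \cdot 145 = \left(- \frac{3}{11} + 2^{2}\right) + 136 \cdot 145 = \left(- \frac{3}{11} + 4\right) + 19720 = \frac{41}{11} + 19720 = \frac{216961}{11}$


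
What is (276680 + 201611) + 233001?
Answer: 711292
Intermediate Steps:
(276680 + 201611) + 233001 = 478291 + 233001 = 711292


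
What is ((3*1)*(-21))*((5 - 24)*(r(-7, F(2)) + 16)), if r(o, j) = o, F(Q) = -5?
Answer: 10773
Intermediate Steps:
((3*1)*(-21))*((5 - 24)*(r(-7, F(2)) + 16)) = ((3*1)*(-21))*((5 - 24)*(-7 + 16)) = (3*(-21))*(-19*9) = -63*(-171) = 10773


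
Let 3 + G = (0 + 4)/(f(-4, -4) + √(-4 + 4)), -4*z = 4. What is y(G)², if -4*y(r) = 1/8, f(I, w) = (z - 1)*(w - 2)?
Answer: 1/1024 ≈ 0.00097656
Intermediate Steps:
z = -1 (z = -¼*4 = -1)
f(I, w) = 4 - 2*w (f(I, w) = (-1 - 1)*(w - 2) = -2*(-2 + w) = 4 - 2*w)
G = -8/3 (G = -3 + (0 + 4)/((4 - 2*(-4)) + √(-4 + 4)) = -3 + 4/((4 + 8) + √0) = -3 + 4/(12 + 0) = -3 + 4/12 = -3 + 4*(1/12) = -3 + ⅓ = -8/3 ≈ -2.6667)
y(r) = -1/32 (y(r) = -¼/8 = -¼*⅛ = -1/32)
y(G)² = (-1/32)² = 1/1024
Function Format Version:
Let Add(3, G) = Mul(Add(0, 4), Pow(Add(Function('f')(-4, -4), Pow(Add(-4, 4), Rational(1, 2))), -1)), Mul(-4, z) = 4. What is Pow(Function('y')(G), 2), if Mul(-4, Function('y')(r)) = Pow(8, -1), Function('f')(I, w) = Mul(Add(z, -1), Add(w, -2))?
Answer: Rational(1, 1024) ≈ 0.00097656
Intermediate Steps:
z = -1 (z = Mul(Rational(-1, 4), 4) = -1)
Function('f')(I, w) = Add(4, Mul(-2, w)) (Function('f')(I, w) = Mul(Add(-1, -1), Add(w, -2)) = Mul(-2, Add(-2, w)) = Add(4, Mul(-2, w)))
G = Rational(-8, 3) (G = Add(-3, Mul(Add(0, 4), Pow(Add(Add(4, Mul(-2, -4)), Pow(Add(-4, 4), Rational(1, 2))), -1))) = Add(-3, Mul(4, Pow(Add(Add(4, 8), Pow(0, Rational(1, 2))), -1))) = Add(-3, Mul(4, Pow(Add(12, 0), -1))) = Add(-3, Mul(4, Pow(12, -1))) = Add(-3, Mul(4, Rational(1, 12))) = Add(-3, Rational(1, 3)) = Rational(-8, 3) ≈ -2.6667)
Function('y')(r) = Rational(-1, 32) (Function('y')(r) = Mul(Rational(-1, 4), Pow(8, -1)) = Mul(Rational(-1, 4), Rational(1, 8)) = Rational(-1, 32))
Pow(Function('y')(G), 2) = Pow(Rational(-1, 32), 2) = Rational(1, 1024)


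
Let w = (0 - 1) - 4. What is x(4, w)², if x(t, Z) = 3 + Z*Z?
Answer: 784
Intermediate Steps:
w = -5 (w = -1 - 4 = -5)
x(t, Z) = 3 + Z²
x(4, w)² = (3 + (-5)²)² = (3 + 25)² = 28² = 784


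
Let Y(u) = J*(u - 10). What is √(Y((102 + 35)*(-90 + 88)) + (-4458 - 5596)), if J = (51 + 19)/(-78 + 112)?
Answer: I*√3074586/17 ≈ 103.14*I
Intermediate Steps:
J = 35/17 (J = 70/34 = 70*(1/34) = 35/17 ≈ 2.0588)
Y(u) = -350/17 + 35*u/17 (Y(u) = 35*(u - 10)/17 = 35*(-10 + u)/17 = -350/17 + 35*u/17)
√(Y((102 + 35)*(-90 + 88)) + (-4458 - 5596)) = √((-350/17 + 35*((102 + 35)*(-90 + 88))/17) + (-4458 - 5596)) = √((-350/17 + 35*(137*(-2))/17) - 10054) = √((-350/17 + (35/17)*(-274)) - 10054) = √((-350/17 - 9590/17) - 10054) = √(-9940/17 - 10054) = √(-180858/17) = I*√3074586/17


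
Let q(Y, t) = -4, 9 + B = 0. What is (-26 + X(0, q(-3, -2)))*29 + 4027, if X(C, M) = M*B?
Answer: 4317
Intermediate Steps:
B = -9 (B = -9 + 0 = -9)
X(C, M) = -9*M (X(C, M) = M*(-9) = -9*M)
(-26 + X(0, q(-3, -2)))*29 + 4027 = (-26 - 9*(-4))*29 + 4027 = (-26 + 36)*29 + 4027 = 10*29 + 4027 = 290 + 4027 = 4317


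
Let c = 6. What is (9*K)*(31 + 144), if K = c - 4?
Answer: 3150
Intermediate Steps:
K = 2 (K = 6 - 4 = 2)
(9*K)*(31 + 144) = (9*2)*(31 + 144) = 18*175 = 3150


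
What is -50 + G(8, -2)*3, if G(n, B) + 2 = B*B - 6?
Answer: -62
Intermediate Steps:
G(n, B) = -8 + B**2 (G(n, B) = -2 + (B*B - 6) = -2 + (B**2 - 6) = -2 + (-6 + B**2) = -8 + B**2)
-50 + G(8, -2)*3 = -50 + (-8 + (-2)**2)*3 = -50 + (-8 + 4)*3 = -50 - 4*3 = -50 - 12 = -62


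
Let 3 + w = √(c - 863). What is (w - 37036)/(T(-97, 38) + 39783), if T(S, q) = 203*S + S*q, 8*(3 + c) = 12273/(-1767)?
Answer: -37039/16406 + I*√4811756574/38652536 ≈ -2.2576 + 0.0017946*I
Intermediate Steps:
c = -18227/4712 (c = -3 + (12273/(-1767))/8 = -3 + (12273*(-1/1767))/8 = -3 + (⅛)*(-4091/589) = -3 - 4091/4712 = -18227/4712 ≈ -3.8682)
w = -3 + I*√4811756574/2356 (w = -3 + √(-18227/4712 - 863) = -3 + √(-4084683/4712) = -3 + I*√4811756574/2356 ≈ -3.0 + 29.443*I)
(w - 37036)/(T(-97, 38) + 39783) = ((-3 + I*√4811756574/2356) - 37036)/(-97*(203 + 38) + 39783) = (-37039 + I*√4811756574/2356)/(-97*241 + 39783) = (-37039 + I*√4811756574/2356)/(-23377 + 39783) = (-37039 + I*√4811756574/2356)/16406 = (-37039 + I*√4811756574/2356)*(1/16406) = -37039/16406 + I*√4811756574/38652536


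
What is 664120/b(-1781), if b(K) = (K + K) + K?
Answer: -664120/5343 ≈ -124.30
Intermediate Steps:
b(K) = 3*K (b(K) = 2*K + K = 3*K)
664120/b(-1781) = 664120/((3*(-1781))) = 664120/(-5343) = 664120*(-1/5343) = -664120/5343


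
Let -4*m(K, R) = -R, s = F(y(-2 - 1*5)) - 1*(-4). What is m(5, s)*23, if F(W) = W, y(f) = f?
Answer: -69/4 ≈ -17.250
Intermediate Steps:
s = -3 (s = (-2 - 1*5) - 1*(-4) = (-2 - 5) + 4 = -7 + 4 = -3)
m(K, R) = R/4 (m(K, R) = -(-1)*R/4 = R/4)
m(5, s)*23 = ((1/4)*(-3))*23 = -3/4*23 = -69/4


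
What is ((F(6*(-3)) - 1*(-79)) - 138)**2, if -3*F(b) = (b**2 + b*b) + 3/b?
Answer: 24492601/324 ≈ 75595.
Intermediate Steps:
F(b) = -1/b - 2*b**2/3 (F(b) = -((b**2 + b*b) + 3/b)/3 = -((b**2 + b**2) + 3/b)/3 = -(2*b**2 + 3/b)/3 = -1/b - 2*b**2/3)
((F(6*(-3)) - 1*(-79)) - 138)**2 = (((-3 - 2*(6*(-3))**3)/(3*((6*(-3)))) - 1*(-79)) - 138)**2 = (((1/3)*(-3 - 2*(-18)**3)/(-18) + 79) - 138)**2 = (((1/3)*(-1/18)*(-3 - 2*(-5832)) + 79) - 138)**2 = (((1/3)*(-1/18)*(-3 + 11664) + 79) - 138)**2 = (((1/3)*(-1/18)*11661 + 79) - 138)**2 = ((-3887/18 + 79) - 138)**2 = (-2465/18 - 138)**2 = (-4949/18)**2 = 24492601/324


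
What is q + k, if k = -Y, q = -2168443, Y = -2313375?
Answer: 144932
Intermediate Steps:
k = 2313375 (k = -1*(-2313375) = 2313375)
q + k = -2168443 + 2313375 = 144932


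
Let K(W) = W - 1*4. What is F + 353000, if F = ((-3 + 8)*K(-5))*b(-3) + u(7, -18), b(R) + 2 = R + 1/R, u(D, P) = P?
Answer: 353222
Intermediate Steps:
K(W) = -4 + W (K(W) = W - 4 = -4 + W)
b(R) = -2 + R + 1/R (b(R) = -2 + (R + 1/R) = -2 + R + 1/R)
F = 222 (F = ((-3 + 8)*(-4 - 5))*(-2 - 3 + 1/(-3)) - 18 = (5*(-9))*(-2 - 3 - ⅓) - 18 = -45*(-16/3) - 18 = 240 - 18 = 222)
F + 353000 = 222 + 353000 = 353222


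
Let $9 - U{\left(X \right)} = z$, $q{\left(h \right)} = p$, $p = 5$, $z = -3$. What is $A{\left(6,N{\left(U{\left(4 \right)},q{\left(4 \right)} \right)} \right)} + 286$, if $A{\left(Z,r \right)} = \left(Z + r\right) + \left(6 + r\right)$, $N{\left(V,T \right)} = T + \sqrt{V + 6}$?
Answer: $308 + 6 \sqrt{2} \approx 316.49$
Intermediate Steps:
$q{\left(h \right)} = 5$
$U{\left(X \right)} = 12$ ($U{\left(X \right)} = 9 - -3 = 9 + 3 = 12$)
$N{\left(V,T \right)} = T + \sqrt{6 + V}$
$A{\left(Z,r \right)} = 6 + Z + 2 r$
$A{\left(6,N{\left(U{\left(4 \right)},q{\left(4 \right)} \right)} \right)} + 286 = \left(6 + 6 + 2 \left(5 + \sqrt{6 + 12}\right)\right) + 286 = \left(6 + 6 + 2 \left(5 + \sqrt{18}\right)\right) + 286 = \left(6 + 6 + 2 \left(5 + 3 \sqrt{2}\right)\right) + 286 = \left(6 + 6 + \left(10 + 6 \sqrt{2}\right)\right) + 286 = \left(22 + 6 \sqrt{2}\right) + 286 = 308 + 6 \sqrt{2}$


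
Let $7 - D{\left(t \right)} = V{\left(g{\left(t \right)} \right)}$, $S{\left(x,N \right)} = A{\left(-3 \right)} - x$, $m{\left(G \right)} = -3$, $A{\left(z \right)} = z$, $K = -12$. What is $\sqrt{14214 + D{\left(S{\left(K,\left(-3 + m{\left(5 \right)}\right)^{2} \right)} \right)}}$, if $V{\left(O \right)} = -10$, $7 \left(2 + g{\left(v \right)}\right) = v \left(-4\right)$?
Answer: $\sqrt{14231} \approx 119.29$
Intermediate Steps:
$g{\left(v \right)} = -2 - \frac{4 v}{7}$ ($g{\left(v \right)} = -2 + \frac{v \left(-4\right)}{7} = -2 + \frac{\left(-4\right) v}{7} = -2 - \frac{4 v}{7}$)
$S{\left(x,N \right)} = -3 - x$
$D{\left(t \right)} = 17$ ($D{\left(t \right)} = 7 - -10 = 7 + 10 = 17$)
$\sqrt{14214 + D{\left(S{\left(K,\left(-3 + m{\left(5 \right)}\right)^{2} \right)} \right)}} = \sqrt{14214 + 17} = \sqrt{14231}$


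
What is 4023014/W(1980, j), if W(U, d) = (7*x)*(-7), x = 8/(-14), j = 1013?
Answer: 2011507/14 ≈ 1.4368e+5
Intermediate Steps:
x = -4/7 (x = 8*(-1/14) = -4/7 ≈ -0.57143)
W(U, d) = 28 (W(U, d) = (7*(-4/7))*(-7) = -4*(-7) = 28)
4023014/W(1980, j) = 4023014/28 = 4023014*(1/28) = 2011507/14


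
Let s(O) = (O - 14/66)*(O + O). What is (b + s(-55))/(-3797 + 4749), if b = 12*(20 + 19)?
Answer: 2453/357 ≈ 6.8711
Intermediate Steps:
b = 468 (b = 12*39 = 468)
s(O) = 2*O*(-7/33 + O) (s(O) = (O - 14*1/66)*(2*O) = (O - 7/33)*(2*O) = (-7/33 + O)*(2*O) = 2*O*(-7/33 + O))
(b + s(-55))/(-3797 + 4749) = (468 + (2/33)*(-55)*(-7 + 33*(-55)))/(-3797 + 4749) = (468 + (2/33)*(-55)*(-7 - 1815))/952 = (468 + (2/33)*(-55)*(-1822))*(1/952) = (468 + 18220/3)*(1/952) = (19624/3)*(1/952) = 2453/357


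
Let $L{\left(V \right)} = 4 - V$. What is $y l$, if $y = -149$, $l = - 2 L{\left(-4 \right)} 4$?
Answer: $9536$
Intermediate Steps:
$l = -64$ ($l = - 2 \left(4 - -4\right) 4 = - 2 \left(4 + 4\right) 4 = \left(-2\right) 8 \cdot 4 = \left(-16\right) 4 = -64$)
$y l = \left(-149\right) \left(-64\right) = 9536$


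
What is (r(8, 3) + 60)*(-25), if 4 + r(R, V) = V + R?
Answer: -1675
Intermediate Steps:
r(R, V) = -4 + R + V (r(R, V) = -4 + (V + R) = -4 + (R + V) = -4 + R + V)
(r(8, 3) + 60)*(-25) = ((-4 + 8 + 3) + 60)*(-25) = (7 + 60)*(-25) = 67*(-25) = -1675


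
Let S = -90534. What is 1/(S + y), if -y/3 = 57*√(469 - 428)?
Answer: -30178/2731735425 + 19*√41/910578475 ≈ -1.0914e-5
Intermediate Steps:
y = -171*√41 (y = -171*√(469 - 428) = -171*√41 ≈ -1094.9)
1/(S + y) = 1/(-90534 - 171*√41)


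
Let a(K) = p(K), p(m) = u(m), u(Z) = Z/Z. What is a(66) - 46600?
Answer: -46599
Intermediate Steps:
u(Z) = 1
p(m) = 1
a(K) = 1
a(66) - 46600 = 1 - 46600 = -46599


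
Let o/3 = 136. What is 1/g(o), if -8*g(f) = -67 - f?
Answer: 8/475 ≈ 0.016842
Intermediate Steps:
o = 408 (o = 3*136 = 408)
g(f) = 67/8 + f/8 (g(f) = -(-67 - f)/8 = 67/8 + f/8)
1/g(o) = 1/(67/8 + (⅛)*408) = 1/(67/8 + 51) = 1/(475/8) = 8/475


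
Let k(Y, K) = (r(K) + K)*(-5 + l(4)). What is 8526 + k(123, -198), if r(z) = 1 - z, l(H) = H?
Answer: 8525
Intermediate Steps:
k(Y, K) = -1 (k(Y, K) = ((1 - K) + K)*(-5 + 4) = 1*(-1) = -1)
8526 + k(123, -198) = 8526 - 1 = 8525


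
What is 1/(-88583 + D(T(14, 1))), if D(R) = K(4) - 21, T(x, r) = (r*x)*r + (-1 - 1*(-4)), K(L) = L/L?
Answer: -1/88603 ≈ -1.1286e-5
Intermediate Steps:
K(L) = 1
T(x, r) = 3 + x*r² (T(x, r) = x*r² + (-1 + 4) = x*r² + 3 = 3 + x*r²)
D(R) = -20 (D(R) = 1 - 21 = -20)
1/(-88583 + D(T(14, 1))) = 1/(-88583 - 20) = 1/(-88603) = -1/88603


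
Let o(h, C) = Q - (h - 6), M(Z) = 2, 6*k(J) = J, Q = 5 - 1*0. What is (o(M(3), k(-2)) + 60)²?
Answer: 4761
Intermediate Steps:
Q = 5 (Q = 5 + 0 = 5)
k(J) = J/6
o(h, C) = 11 - h (o(h, C) = 5 - (h - 6) = 5 - (-6 + h) = 5 + (6 - h) = 11 - h)
(o(M(3), k(-2)) + 60)² = ((11 - 1*2) + 60)² = ((11 - 2) + 60)² = (9 + 60)² = 69² = 4761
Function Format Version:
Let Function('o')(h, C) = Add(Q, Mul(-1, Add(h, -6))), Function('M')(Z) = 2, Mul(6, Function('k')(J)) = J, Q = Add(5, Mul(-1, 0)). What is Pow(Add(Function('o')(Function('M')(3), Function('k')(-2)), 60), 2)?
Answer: 4761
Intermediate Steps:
Q = 5 (Q = Add(5, 0) = 5)
Function('k')(J) = Mul(Rational(1, 6), J)
Function('o')(h, C) = Add(11, Mul(-1, h)) (Function('o')(h, C) = Add(5, Mul(-1, Add(h, -6))) = Add(5, Mul(-1, Add(-6, h))) = Add(5, Add(6, Mul(-1, h))) = Add(11, Mul(-1, h)))
Pow(Add(Function('o')(Function('M')(3), Function('k')(-2)), 60), 2) = Pow(Add(Add(11, Mul(-1, 2)), 60), 2) = Pow(Add(Add(11, -2), 60), 2) = Pow(Add(9, 60), 2) = Pow(69, 2) = 4761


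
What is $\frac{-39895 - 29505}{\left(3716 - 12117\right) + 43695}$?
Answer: $- \frac{34700}{17647} \approx -1.9663$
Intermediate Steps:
$\frac{-39895 - 29505}{\left(3716 - 12117\right) + 43695} = - \frac{69400}{\left(3716 - 12117\right) + 43695} = - \frac{69400}{-8401 + 43695} = - \frac{69400}{35294} = \left(-69400\right) \frac{1}{35294} = - \frac{34700}{17647}$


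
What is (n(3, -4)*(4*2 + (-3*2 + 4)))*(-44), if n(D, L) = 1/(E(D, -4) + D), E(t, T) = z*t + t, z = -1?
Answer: -88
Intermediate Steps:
E(t, T) = 0 (E(t, T) = -t + t = 0)
n(D, L) = 1/D (n(D, L) = 1/(0 + D) = 1/D)
(n(3, -4)*(4*2 + (-3*2 + 4)))*(-44) = ((4*2 + (-3*2 + 4))/3)*(-44) = ((8 + (-6 + 4))/3)*(-44) = ((8 - 2)/3)*(-44) = ((⅓)*6)*(-44) = 2*(-44) = -88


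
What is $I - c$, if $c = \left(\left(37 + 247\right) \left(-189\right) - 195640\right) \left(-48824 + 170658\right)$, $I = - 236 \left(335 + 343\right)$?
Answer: $30375005536$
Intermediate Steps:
$I = -160008$ ($I = \left(-236\right) 678 = -160008$)
$c = -30375165544$ ($c = \left(284 \left(-189\right) - 195640\right) 121834 = \left(-53676 - 195640\right) 121834 = \left(-249316\right) 121834 = -30375165544$)
$I - c = -160008 - -30375165544 = -160008 + 30375165544 = 30375005536$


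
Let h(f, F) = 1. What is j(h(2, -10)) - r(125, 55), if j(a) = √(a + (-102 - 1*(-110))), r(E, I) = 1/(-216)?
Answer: 649/216 ≈ 3.0046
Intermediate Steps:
r(E, I) = -1/216
j(a) = √(8 + a) (j(a) = √(a + (-102 + 110)) = √(a + 8) = √(8 + a))
j(h(2, -10)) - r(125, 55) = √(8 + 1) - 1*(-1/216) = √9 + 1/216 = 3 + 1/216 = 649/216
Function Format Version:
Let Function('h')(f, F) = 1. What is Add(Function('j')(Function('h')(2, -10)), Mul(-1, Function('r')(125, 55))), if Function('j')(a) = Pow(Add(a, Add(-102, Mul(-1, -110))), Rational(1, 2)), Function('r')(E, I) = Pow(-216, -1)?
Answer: Rational(649, 216) ≈ 3.0046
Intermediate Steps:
Function('r')(E, I) = Rational(-1, 216)
Function('j')(a) = Pow(Add(8, a), Rational(1, 2)) (Function('j')(a) = Pow(Add(a, Add(-102, 110)), Rational(1, 2)) = Pow(Add(a, 8), Rational(1, 2)) = Pow(Add(8, a), Rational(1, 2)))
Add(Function('j')(Function('h')(2, -10)), Mul(-1, Function('r')(125, 55))) = Add(Pow(Add(8, 1), Rational(1, 2)), Mul(-1, Rational(-1, 216))) = Add(Pow(9, Rational(1, 2)), Rational(1, 216)) = Add(3, Rational(1, 216)) = Rational(649, 216)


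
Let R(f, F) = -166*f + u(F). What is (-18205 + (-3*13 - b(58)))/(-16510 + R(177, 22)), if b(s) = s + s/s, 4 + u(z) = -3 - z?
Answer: 6101/15307 ≈ 0.39858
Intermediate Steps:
u(z) = -7 - z (u(z) = -4 + (-3 - z) = -7 - z)
R(f, F) = -7 - F - 166*f (R(f, F) = -166*f + (-7 - F) = -7 - F - 166*f)
b(s) = 1 + s (b(s) = s + 1 = 1 + s)
(-18205 + (-3*13 - b(58)))/(-16510 + R(177, 22)) = (-18205 + (-3*13 - (1 + 58)))/(-16510 + (-7 - 1*22 - 166*177)) = (-18205 + (-39 - 1*59))/(-16510 + (-7 - 22 - 29382)) = (-18205 + (-39 - 59))/(-16510 - 29411) = (-18205 - 98)/(-45921) = -18303*(-1/45921) = 6101/15307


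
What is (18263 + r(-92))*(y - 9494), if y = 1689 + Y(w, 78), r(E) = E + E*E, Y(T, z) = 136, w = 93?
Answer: -204263815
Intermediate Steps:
r(E) = E + E²
y = 1825 (y = 1689 + 136 = 1825)
(18263 + r(-92))*(y - 9494) = (18263 - 92*(1 - 92))*(1825 - 9494) = (18263 - 92*(-91))*(-7669) = (18263 + 8372)*(-7669) = 26635*(-7669) = -204263815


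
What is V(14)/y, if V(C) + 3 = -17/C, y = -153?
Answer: 59/2142 ≈ 0.027544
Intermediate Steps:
V(C) = -3 - 17/C
V(14)/y = (-3 - 17/14)/(-153) = (-3 - 17*1/14)*(-1/153) = (-3 - 17/14)*(-1/153) = -59/14*(-1/153) = 59/2142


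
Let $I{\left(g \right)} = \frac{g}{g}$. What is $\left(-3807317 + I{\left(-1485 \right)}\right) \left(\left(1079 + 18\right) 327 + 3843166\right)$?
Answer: $-15997903990660$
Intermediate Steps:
$I{\left(g \right)} = 1$
$\left(-3807317 + I{\left(-1485 \right)}\right) \left(\left(1079 + 18\right) 327 + 3843166\right) = \left(-3807317 + 1\right) \left(\left(1079 + 18\right) 327 + 3843166\right) = - 3807316 \left(1097 \cdot 327 + 3843166\right) = - 3807316 \left(358719 + 3843166\right) = \left(-3807316\right) 4201885 = -15997903990660$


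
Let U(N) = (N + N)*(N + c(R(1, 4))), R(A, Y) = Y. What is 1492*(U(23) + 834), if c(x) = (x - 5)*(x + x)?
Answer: 2273808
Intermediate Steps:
c(x) = 2*x*(-5 + x) (c(x) = (-5 + x)*(2*x) = 2*x*(-5 + x))
U(N) = 2*N*(-8 + N) (U(N) = (N + N)*(N + 2*4*(-5 + 4)) = (2*N)*(N + 2*4*(-1)) = (2*N)*(N - 8) = (2*N)*(-8 + N) = 2*N*(-8 + N))
1492*(U(23) + 834) = 1492*(2*23*(-8 + 23) + 834) = 1492*(2*23*15 + 834) = 1492*(690 + 834) = 1492*1524 = 2273808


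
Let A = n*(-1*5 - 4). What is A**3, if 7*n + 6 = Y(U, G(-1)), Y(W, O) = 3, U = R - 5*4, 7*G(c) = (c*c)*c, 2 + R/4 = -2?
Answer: 19683/343 ≈ 57.385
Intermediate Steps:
R = -16 (R = -8 + 4*(-2) = -8 - 8 = -16)
G(c) = c**3/7 (G(c) = ((c*c)*c)/7 = (c**2*c)/7 = c**3/7)
U = -36 (U = -16 - 5*4 = -16 - 20 = -36)
n = -3/7 (n = -6/7 + (1/7)*3 = -6/7 + 3/7 = -3/7 ≈ -0.42857)
A = 27/7 (A = -3*(-1*5 - 4)/7 = -3*(-5 - 4)/7 = -3/7*(-9) = 27/7 ≈ 3.8571)
A**3 = (27/7)**3 = 19683/343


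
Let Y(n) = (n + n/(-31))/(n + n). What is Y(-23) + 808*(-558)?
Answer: -13976769/31 ≈ -4.5086e+5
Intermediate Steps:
Y(n) = 15/31 (Y(n) = (n + n*(-1/31))/((2*n)) = (n - n/31)*(1/(2*n)) = (30*n/31)*(1/(2*n)) = 15/31)
Y(-23) + 808*(-558) = 15/31 + 808*(-558) = 15/31 - 450864 = -13976769/31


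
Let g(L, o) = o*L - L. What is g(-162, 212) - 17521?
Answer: -51703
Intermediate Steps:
g(L, o) = -L + L*o (g(L, o) = L*o - L = -L + L*o)
g(-162, 212) - 17521 = -162*(-1 + 212) - 17521 = -162*211 - 17521 = -34182 - 17521 = -51703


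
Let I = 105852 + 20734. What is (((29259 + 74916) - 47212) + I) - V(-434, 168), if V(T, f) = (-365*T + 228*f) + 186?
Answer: -13351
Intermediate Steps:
I = 126586
V(T, f) = 186 - 365*T + 228*f
(((29259 + 74916) - 47212) + I) - V(-434, 168) = (((29259 + 74916) - 47212) + 126586) - (186 - 365*(-434) + 228*168) = ((104175 - 47212) + 126586) - (186 + 158410 + 38304) = (56963 + 126586) - 1*196900 = 183549 - 196900 = -13351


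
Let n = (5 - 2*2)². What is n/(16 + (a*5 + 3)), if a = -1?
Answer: 1/14 ≈ 0.071429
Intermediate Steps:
n = 1 (n = (5 - 4)² = 1² = 1)
n/(16 + (a*5 + 3)) = 1/(16 + (-1*5 + 3)) = 1/(16 + (-5 + 3)) = 1/(16 - 2) = 1/14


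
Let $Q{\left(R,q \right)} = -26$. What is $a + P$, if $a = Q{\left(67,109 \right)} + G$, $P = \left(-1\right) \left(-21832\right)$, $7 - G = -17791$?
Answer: $39604$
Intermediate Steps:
$G = 17798$ ($G = 7 - -17791 = 7 + 17791 = 17798$)
$P = 21832$
$a = 17772$ ($a = -26 + 17798 = 17772$)
$a + P = 17772 + 21832 = 39604$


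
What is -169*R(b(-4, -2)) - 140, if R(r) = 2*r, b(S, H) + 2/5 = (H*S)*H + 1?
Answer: 25326/5 ≈ 5065.2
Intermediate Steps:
b(S, H) = ⅗ + S*H² (b(S, H) = -⅖ + ((H*S)*H + 1) = -⅖ + (S*H² + 1) = -⅖ + (1 + S*H²) = ⅗ + S*H²)
-169*R(b(-4, -2)) - 140 = -338*(⅗ - 4*(-2)²) - 140 = -338*(⅗ - 4*4) - 140 = -338*(⅗ - 16) - 140 = -338*(-77)/5 - 140 = -169*(-154/5) - 140 = 26026/5 - 140 = 25326/5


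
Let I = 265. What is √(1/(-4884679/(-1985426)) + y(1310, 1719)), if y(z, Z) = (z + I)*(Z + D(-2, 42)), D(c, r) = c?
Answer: √64524251697568138529/4884679 ≈ 1644.5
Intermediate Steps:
y(z, Z) = (-2 + Z)*(265 + z) (y(z, Z) = (z + 265)*(Z - 2) = (265 + z)*(-2 + Z) = (-2 + Z)*(265 + z))
√(1/(-4884679/(-1985426)) + y(1310, 1719)) = √(1/(-4884679/(-1985426)) + (-530 - 2*1310 + 265*1719 + 1719*1310)) = √(1/(-4884679*(-1/1985426)) + (-530 - 2620 + 455535 + 2251890)) = √(1/(4884679/1985426) + 2704275) = √(1985426/4884679 + 2704275) = √(13209517288151/4884679) = √64524251697568138529/4884679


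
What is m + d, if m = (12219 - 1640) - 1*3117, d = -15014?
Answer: -7552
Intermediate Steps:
m = 7462 (m = 10579 - 3117 = 7462)
m + d = 7462 - 15014 = -7552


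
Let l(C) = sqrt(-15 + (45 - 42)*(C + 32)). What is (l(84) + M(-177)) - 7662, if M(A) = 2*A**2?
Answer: 54996 + 3*sqrt(37) ≈ 55014.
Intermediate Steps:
l(C) = sqrt(81 + 3*C) (l(C) = sqrt(-15 + 3*(32 + C)) = sqrt(-15 + (96 + 3*C)) = sqrt(81 + 3*C))
(l(84) + M(-177)) - 7662 = (sqrt(81 + 3*84) + 2*(-177)**2) - 7662 = (sqrt(81 + 252) + 2*31329) - 7662 = (sqrt(333) + 62658) - 7662 = (3*sqrt(37) + 62658) - 7662 = (62658 + 3*sqrt(37)) - 7662 = 54996 + 3*sqrt(37)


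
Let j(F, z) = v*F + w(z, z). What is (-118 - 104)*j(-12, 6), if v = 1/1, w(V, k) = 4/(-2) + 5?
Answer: 1998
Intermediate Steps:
w(V, k) = 3 (w(V, k) = 4*(-½) + 5 = -2 + 5 = 3)
v = 1
j(F, z) = 3 + F (j(F, z) = 1*F + 3 = F + 3 = 3 + F)
(-118 - 104)*j(-12, 6) = (-118 - 104)*(3 - 12) = -222*(-9) = 1998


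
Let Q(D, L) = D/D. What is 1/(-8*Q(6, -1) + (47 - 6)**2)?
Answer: 1/1673 ≈ 0.00059773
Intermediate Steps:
Q(D, L) = 1
1/(-8*Q(6, -1) + (47 - 6)**2) = 1/(-8*1 + (47 - 6)**2) = 1/(-8 + 41**2) = 1/(-8 + 1681) = 1/1673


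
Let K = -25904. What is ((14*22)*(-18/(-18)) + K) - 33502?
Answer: -59098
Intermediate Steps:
((14*22)*(-18/(-18)) + K) - 33502 = ((14*22)*(-18/(-18)) - 25904) - 33502 = (308*(-18*(-1/18)) - 25904) - 33502 = (308*1 - 25904) - 33502 = (308 - 25904) - 33502 = -25596 - 33502 = -59098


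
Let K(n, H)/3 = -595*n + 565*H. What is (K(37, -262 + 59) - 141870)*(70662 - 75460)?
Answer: 2648496000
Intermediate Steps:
K(n, H) = -1785*n + 1695*H (K(n, H) = 3*(-595*n + 565*H) = -1785*n + 1695*H)
(K(37, -262 + 59) - 141870)*(70662 - 75460) = ((-1785*37 + 1695*(-262 + 59)) - 141870)*(70662 - 75460) = ((-66045 + 1695*(-203)) - 141870)*(-4798) = ((-66045 - 344085) - 141870)*(-4798) = (-410130 - 141870)*(-4798) = -552000*(-4798) = 2648496000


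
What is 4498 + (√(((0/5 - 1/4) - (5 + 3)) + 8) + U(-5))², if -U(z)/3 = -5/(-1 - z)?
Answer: 72189/16 + 15*I/4 ≈ 4511.8 + 3.75*I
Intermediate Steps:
U(z) = 15/(-1 - z) (U(z) = -(-15)/(-1 - z) = 15/(-1 - z))
4498 + (√(((0/5 - 1/4) - (5 + 3)) + 8) + U(-5))² = 4498 + (√(((0/5 - 1/4) - (5 + 3)) + 8) - 15/(1 - 5))² = 4498 + (√(((0*(⅕) - 1*¼) - 1*8) + 8) - 15/(-4))² = 4498 + (√(((0 - ¼) - 8) + 8) - 15*(-¼))² = 4498 + (√((-¼ - 8) + 8) + 15/4)² = 4498 + (√(-33/4 + 8) + 15/4)² = 4498 + (√(-¼) + 15/4)² = 4498 + (I/2 + 15/4)² = 4498 + (15/4 + I/2)²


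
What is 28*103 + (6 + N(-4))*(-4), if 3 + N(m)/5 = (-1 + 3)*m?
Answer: 3080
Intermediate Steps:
N(m) = -15 + 10*m (N(m) = -15 + 5*((-1 + 3)*m) = -15 + 5*(2*m) = -15 + 10*m)
28*103 + (6 + N(-4))*(-4) = 28*103 + (6 + (-15 + 10*(-4)))*(-4) = 2884 + (6 + (-15 - 40))*(-4) = 2884 + (6 - 55)*(-4) = 2884 - 49*(-4) = 2884 + 196 = 3080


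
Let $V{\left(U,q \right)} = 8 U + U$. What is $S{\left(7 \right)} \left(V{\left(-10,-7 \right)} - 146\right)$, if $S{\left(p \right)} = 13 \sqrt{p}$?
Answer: $- 3068 \sqrt{7} \approx -8117.2$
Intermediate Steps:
$V{\left(U,q \right)} = 9 U$
$S{\left(7 \right)} \left(V{\left(-10,-7 \right)} - 146\right) = 13 \sqrt{7} \left(9 \left(-10\right) - 146\right) = 13 \sqrt{7} \left(-90 - 146\right) = 13 \sqrt{7} \left(-236\right) = - 3068 \sqrt{7}$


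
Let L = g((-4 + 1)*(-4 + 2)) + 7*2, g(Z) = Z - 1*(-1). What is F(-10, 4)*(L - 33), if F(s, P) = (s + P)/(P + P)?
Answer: 9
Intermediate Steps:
g(Z) = 1 + Z (g(Z) = Z + 1 = 1 + Z)
F(s, P) = (P + s)/(2*P) (F(s, P) = (P + s)/((2*P)) = (P + s)*(1/(2*P)) = (P + s)/(2*P))
L = 21 (L = (1 + (-4 + 1)*(-4 + 2)) + 7*2 = (1 - 3*(-2)) + 14 = (1 + 6) + 14 = 7 + 14 = 21)
F(-10, 4)*(L - 33) = ((½)*(4 - 10)/4)*(21 - 33) = ((½)*(¼)*(-6))*(-12) = -¾*(-12) = 9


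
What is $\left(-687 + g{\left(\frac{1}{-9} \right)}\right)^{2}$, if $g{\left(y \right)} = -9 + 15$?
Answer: $463761$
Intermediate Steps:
$g{\left(y \right)} = 6$
$\left(-687 + g{\left(\frac{1}{-9} \right)}\right)^{2} = \left(-687 + 6\right)^{2} = \left(-681\right)^{2} = 463761$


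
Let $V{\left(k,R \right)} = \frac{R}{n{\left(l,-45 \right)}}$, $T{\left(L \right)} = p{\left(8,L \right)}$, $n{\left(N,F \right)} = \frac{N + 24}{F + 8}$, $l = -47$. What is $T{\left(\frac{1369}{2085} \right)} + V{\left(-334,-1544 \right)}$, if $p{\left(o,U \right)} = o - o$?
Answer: $- \frac{57128}{23} \approx -2483.8$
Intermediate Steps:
$n{\left(N,F \right)} = \frac{24 + N}{8 + F}$
$p{\left(o,U \right)} = 0$
$T{\left(L \right)} = 0$
$V{\left(k,R \right)} = \frac{37 R}{23}$ ($V{\left(k,R \right)} = \frac{R}{\frac{1}{8 - 45} \left(24 - 47\right)} = \frac{R}{\frac{1}{-37} \left(-23\right)} = \frac{R}{\left(- \frac{1}{37}\right) \left(-23\right)} = \frac{R}{\frac{23}{37}} = R \frac{37}{23} = \frac{37 R}{23}$)
$T{\left(\frac{1369}{2085} \right)} + V{\left(-334,-1544 \right)} = 0 + \frac{37}{23} \left(-1544\right) = 0 - \frac{57128}{23} = - \frac{57128}{23}$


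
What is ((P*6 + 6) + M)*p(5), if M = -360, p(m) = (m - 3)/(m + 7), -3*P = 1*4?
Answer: -181/3 ≈ -60.333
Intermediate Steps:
P = -4/3 ≈ -1.3333
p(m) = (-3 + m)/(7 + m)
((P*6 + 6) + M)*p(5) = ((-4/3*6 + 6) - 360)*((-3 + 5)/(7 + 5)) = ((-8 + 6) - 360)*(2/12) = (-2 - 360)*((1/12)*2) = -362*⅙ = -181/3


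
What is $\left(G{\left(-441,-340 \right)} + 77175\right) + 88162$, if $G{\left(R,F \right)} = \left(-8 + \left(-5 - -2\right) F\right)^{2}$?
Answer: $1189481$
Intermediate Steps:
$G{\left(R,F \right)} = \left(-8 - 3 F\right)^{2}$ ($G{\left(R,F \right)} = \left(-8 + \left(-5 + 2\right) F\right)^{2} = \left(-8 - 3 F\right)^{2}$)
$\left(G{\left(-441,-340 \right)} + 77175\right) + 88162 = \left(\left(8 + 3 \left(-340\right)\right)^{2} + 77175\right) + 88162 = \left(\left(8 - 1020\right)^{2} + 77175\right) + 88162 = \left(\left(-1012\right)^{2} + 77175\right) + 88162 = \left(1024144 + 77175\right) + 88162 = 1101319 + 88162 = 1189481$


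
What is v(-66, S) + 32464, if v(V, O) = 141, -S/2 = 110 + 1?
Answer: 32605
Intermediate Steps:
S = -222 (S = -2*(110 + 1) = -2*111 = -222)
v(-66, S) + 32464 = 141 + 32464 = 32605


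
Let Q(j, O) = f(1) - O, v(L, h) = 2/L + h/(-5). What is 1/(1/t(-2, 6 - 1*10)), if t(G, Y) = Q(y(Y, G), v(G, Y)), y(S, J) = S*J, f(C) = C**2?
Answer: 6/5 ≈ 1.2000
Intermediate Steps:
y(S, J) = J*S
v(L, h) = 2/L - h/5 (v(L, h) = 2/L + h*(-1/5) = 2/L - h/5)
Q(j, O) = 1 - O (Q(j, O) = 1**2 - O = 1 - O)
t(G, Y) = 1 - 2/G + Y/5 (t(G, Y) = 1 - (2/G - Y/5) = 1 + (-2/G + Y/5) = 1 - 2/G + Y/5)
1/(1/t(-2, 6 - 1*10)) = 1/(1/(1 - 2/(-2) + (6 - 1*10)/5)) = 1/(1/(1 - 2*(-1/2) + (6 - 10)/5)) = 1/(1/(1 + 1 + (1/5)*(-4))) = 1/(1/(1 + 1 - 4/5)) = 1/(1/(6/5)) = 1/(5/6) = 6/5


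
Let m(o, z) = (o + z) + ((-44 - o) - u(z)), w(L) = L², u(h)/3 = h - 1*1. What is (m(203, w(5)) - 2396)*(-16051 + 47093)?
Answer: -77201454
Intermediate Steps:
u(h) = -3 + 3*h (u(h) = 3*(h - 1*1) = 3*(h - 1) = 3*(-1 + h) = -3 + 3*h)
m(o, z) = -41 - 2*z (m(o, z) = (o + z) + ((-44 - o) - (-3 + 3*z)) = (o + z) + ((-44 - o) + (3 - 3*z)) = (o + z) + (-41 - o - 3*z) = -41 - 2*z)
(m(203, w(5)) - 2396)*(-16051 + 47093) = ((-41 - 2*5²) - 2396)*(-16051 + 47093) = ((-41 - 2*25) - 2396)*31042 = ((-41 - 50) - 2396)*31042 = (-91 - 2396)*31042 = -2487*31042 = -77201454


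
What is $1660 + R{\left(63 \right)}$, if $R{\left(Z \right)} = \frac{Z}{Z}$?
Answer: $1661$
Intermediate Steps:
$R{\left(Z \right)} = 1$
$1660 + R{\left(63 \right)} = 1660 + 1 = 1661$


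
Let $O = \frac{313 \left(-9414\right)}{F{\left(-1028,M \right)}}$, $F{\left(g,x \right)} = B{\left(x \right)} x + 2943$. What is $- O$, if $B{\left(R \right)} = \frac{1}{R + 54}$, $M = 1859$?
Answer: $\frac{2818405683}{2815909} \approx 1000.9$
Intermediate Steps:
$B{\left(R \right)} = \frac{1}{54 + R}$
$F{\left(g,x \right)} = 2943 + \frac{x}{54 + x}$ ($F{\left(g,x \right)} = \frac{x}{54 + x} + 2943 = 2943 + \frac{x}{54 + x}$)
$O = - \frac{2818405683}{2815909}$ ($O = \frac{313 \left(-9414\right)}{2 \frac{1}{54 + 1859} \left(79461 + 1472 \cdot 1859\right)} = - \frac{2946582}{2 \cdot \frac{1}{1913} \left(79461 + 2736448\right)} = - \frac{2946582}{2 \cdot \frac{1}{1913} \cdot 2815909} = - \frac{2946582}{\frac{5631818}{1913}} = \left(-2946582\right) \frac{1913}{5631818} = - \frac{2818405683}{2815909} \approx -1000.9$)
$- O = \left(-1\right) \left(- \frac{2818405683}{2815909}\right) = \frac{2818405683}{2815909}$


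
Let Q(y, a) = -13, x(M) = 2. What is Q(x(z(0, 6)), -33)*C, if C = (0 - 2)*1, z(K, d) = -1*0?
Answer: 26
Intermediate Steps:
z(K, d) = 0
C = -2 (C = -2*1 = -2)
Q(x(z(0, 6)), -33)*C = -13*(-2) = 26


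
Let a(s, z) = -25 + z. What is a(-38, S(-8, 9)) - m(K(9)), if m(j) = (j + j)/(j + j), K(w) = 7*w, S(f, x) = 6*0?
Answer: -26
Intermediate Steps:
S(f, x) = 0
m(j) = 1 (m(j) = (2*j)/((2*j)) = (2*j)*(1/(2*j)) = 1)
a(-38, S(-8, 9)) - m(K(9)) = (-25 + 0) - 1*1 = -25 - 1 = -26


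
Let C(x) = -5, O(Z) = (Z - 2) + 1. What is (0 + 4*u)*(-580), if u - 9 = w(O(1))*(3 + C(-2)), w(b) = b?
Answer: -20880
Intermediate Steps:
O(Z) = -1 + Z (O(Z) = (-2 + Z) + 1 = -1 + Z)
u = 9 (u = 9 + (-1 + 1)*(3 - 5) = 9 + 0*(-2) = 9 + 0 = 9)
(0 + 4*u)*(-580) = (0 + 4*9)*(-580) = (0 + 36)*(-580) = 36*(-580) = -20880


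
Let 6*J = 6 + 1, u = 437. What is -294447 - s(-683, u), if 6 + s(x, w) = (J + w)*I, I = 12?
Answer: -299699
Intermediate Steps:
J = 7/6 (J = (6 + 1)/6 = (⅙)*7 = 7/6 ≈ 1.1667)
s(x, w) = 8 + 12*w (s(x, w) = -6 + (7/6 + w)*12 = -6 + (14 + 12*w) = 8 + 12*w)
-294447 - s(-683, u) = -294447 - (8 + 12*437) = -294447 - (8 + 5244) = -294447 - 1*5252 = -294447 - 5252 = -299699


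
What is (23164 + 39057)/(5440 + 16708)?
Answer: 62221/22148 ≈ 2.8093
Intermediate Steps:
(23164 + 39057)/(5440 + 16708) = 62221/22148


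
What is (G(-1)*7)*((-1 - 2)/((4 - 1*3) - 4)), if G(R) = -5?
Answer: -35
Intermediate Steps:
(G(-1)*7)*((-1 - 2)/((4 - 1*3) - 4)) = (-5*7)*((-1 - 2)/((4 - 1*3) - 4)) = -(-105)/((4 - 3) - 4) = -(-105)/(1 - 4) = -(-105)/(-3) = -(-105)*(-1)/3 = -35*1 = -35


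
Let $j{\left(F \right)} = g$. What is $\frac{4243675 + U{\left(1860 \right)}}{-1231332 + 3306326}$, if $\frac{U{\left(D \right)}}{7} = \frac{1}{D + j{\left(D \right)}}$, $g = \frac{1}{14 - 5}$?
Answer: $\frac{35521681619}{17368737277} \approx 2.0452$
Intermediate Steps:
$g = \frac{1}{9} \approx 0.11111$
$j{\left(F \right)} = \frac{1}{9}$
$U{\left(D \right)} = \frac{7}{\frac{1}{9} + D}$ ($U{\left(D \right)} = \frac{7}{D + \frac{1}{9}} = \frac{7}{\frac{1}{9} + D}$)
$\frac{4243675 + U{\left(1860 \right)}}{-1231332 + 3306326} = \frac{4243675 + \frac{63}{1 + 9 \cdot 1860}}{-1231332 + 3306326} = \frac{4243675 + \frac{63}{1 + 16740}}{2074994} = \left(4243675 + \frac{63}{16741}\right) \frac{1}{2074994} = \frac{71043363238}{16741} \cdot \frac{1}{2074994} = \frac{35521681619}{17368737277}$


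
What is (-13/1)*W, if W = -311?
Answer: 4043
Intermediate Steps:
(-13/1)*W = -13/1*(-311) = -13*1*(-311) = -13*(-311) = 4043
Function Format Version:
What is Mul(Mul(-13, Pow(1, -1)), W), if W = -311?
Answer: 4043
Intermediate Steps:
Mul(Mul(-13, Pow(1, -1)), W) = Mul(Mul(-13, Pow(1, -1)), -311) = Mul(Mul(-13, 1), -311) = Mul(-13, -311) = 4043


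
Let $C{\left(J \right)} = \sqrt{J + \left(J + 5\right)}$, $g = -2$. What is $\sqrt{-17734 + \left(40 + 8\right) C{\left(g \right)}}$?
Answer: $i \sqrt{17686} \approx 132.99 i$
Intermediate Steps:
$C{\left(J \right)} = \sqrt{5 + 2 J}$ ($C{\left(J \right)} = \sqrt{J + \left(5 + J\right)} = \sqrt{5 + 2 J}$)
$\sqrt{-17734 + \left(40 + 8\right) C{\left(g \right)}} = \sqrt{-17734 + \left(40 + 8\right) \sqrt{5 + 2 \left(-2\right)}} = \sqrt{-17734 + 48 \sqrt{5 - 4}} = \sqrt{-17734 + 48 \sqrt{1}} = \sqrt{-17734 + 48 \cdot 1} = \sqrt{-17734 + 48} = \sqrt{-17686} = i \sqrt{17686}$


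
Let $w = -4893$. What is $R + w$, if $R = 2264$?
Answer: $-2629$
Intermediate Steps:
$R + w = 2264 - 4893 = -2629$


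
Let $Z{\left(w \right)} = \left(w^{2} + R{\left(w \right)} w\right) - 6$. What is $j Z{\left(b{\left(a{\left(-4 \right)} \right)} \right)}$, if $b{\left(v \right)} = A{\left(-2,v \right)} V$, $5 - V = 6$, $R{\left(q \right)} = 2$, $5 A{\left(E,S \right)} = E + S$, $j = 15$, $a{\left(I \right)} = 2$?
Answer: $-90$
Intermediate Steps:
$A{\left(E,S \right)} = \frac{E}{5} + \frac{S}{5}$ ($A{\left(E,S \right)} = \frac{E + S}{5} = \frac{E}{5} + \frac{S}{5}$)
$V = -1$ ($V = 5 - 6 = -1$)
$b{\left(v \right)} = \frac{2}{5} - \frac{v}{5}$ ($b{\left(v \right)} = \left(\frac{1}{5} \left(-2\right) + \frac{v}{5}\right) \left(-1\right) = \left(- \frac{2}{5} + \frac{v}{5}\right) \left(-1\right) = \frac{2}{5} - \frac{v}{5}$)
$Z{\left(w \right)} = -6 + w^{2} + 2 w$ ($Z{\left(w \right)} = \left(w^{2} + 2 w\right) - 6 = -6 + w^{2} + 2 w$)
$j Z{\left(b{\left(a{\left(-4 \right)} \right)} \right)} = 15 \left(-6 + \left(\frac{2}{5} - \frac{2}{5}\right)^{2} + 2 \left(\frac{2}{5} - \frac{2}{5}\right)\right) = 15 \left(-6 + 0^{2} + 2 \cdot 0\right) = 15 \left(-6 + 0 + 0\right) = 15 \left(-6\right) = -90$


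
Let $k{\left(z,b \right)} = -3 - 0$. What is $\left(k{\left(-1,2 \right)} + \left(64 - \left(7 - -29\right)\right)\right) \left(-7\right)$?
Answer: $-175$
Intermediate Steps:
$k{\left(z,b \right)} = -3$ ($k{\left(z,b \right)} = -3 + 0 = -3$)
$\left(k{\left(-1,2 \right)} + \left(64 - \left(7 - -29\right)\right)\right) \left(-7\right) = \left(-3 + \left(64 - \left(7 - -29\right)\right)\right) \left(-7\right) = \left(-3 + \left(64 - \left(7 + 29\right)\right)\right) \left(-7\right) = \left(-3 + \left(64 - 36\right)\right) \left(-7\right) = \left(-3 + 28\right) \left(-7\right) = 25 \left(-7\right) = -175$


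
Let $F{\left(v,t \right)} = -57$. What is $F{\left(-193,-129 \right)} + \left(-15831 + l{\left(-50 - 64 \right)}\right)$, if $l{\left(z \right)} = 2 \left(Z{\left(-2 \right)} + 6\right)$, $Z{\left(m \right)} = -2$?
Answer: $-15880$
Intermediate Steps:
$l{\left(z \right)} = 8$ ($l{\left(z \right)} = 2 \left(-2 + 6\right) = 2 \cdot 4 = 8$)
$F{\left(-193,-129 \right)} + \left(-15831 + l{\left(-50 - 64 \right)}\right) = -57 + \left(-15831 + 8\right) = -57 - 15823 = -15880$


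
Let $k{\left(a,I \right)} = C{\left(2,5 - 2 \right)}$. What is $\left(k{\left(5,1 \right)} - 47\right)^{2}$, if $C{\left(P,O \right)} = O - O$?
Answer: $2209$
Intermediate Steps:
$C{\left(P,O \right)} = 0$
$k{\left(a,I \right)} = 0$
$\left(k{\left(5,1 \right)} - 47\right)^{2} = \left(0 - 47\right)^{2} = \left(-47\right)^{2} = 2209$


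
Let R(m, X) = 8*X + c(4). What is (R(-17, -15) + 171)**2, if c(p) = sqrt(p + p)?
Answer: 2609 + 204*sqrt(2) ≈ 2897.5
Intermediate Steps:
c(p) = sqrt(2)*sqrt(p) (c(p) = sqrt(2*p) = sqrt(2)*sqrt(p))
R(m, X) = 2*sqrt(2) + 8*X (R(m, X) = 8*X + sqrt(2)*sqrt(4) = 8*X + sqrt(2)*2 = 8*X + 2*sqrt(2) = 2*sqrt(2) + 8*X)
(R(-17, -15) + 171)**2 = ((2*sqrt(2) + 8*(-15)) + 171)**2 = ((2*sqrt(2) - 120) + 171)**2 = ((-120 + 2*sqrt(2)) + 171)**2 = (51 + 2*sqrt(2))**2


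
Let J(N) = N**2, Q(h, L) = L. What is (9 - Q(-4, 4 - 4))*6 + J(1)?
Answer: 55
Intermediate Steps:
(9 - Q(-4, 4 - 4))*6 + J(1) = (9 - (4 - 4))*6 + 1**2 = (9 - 1*0)*6 + 1 = (9 + 0)*6 + 1 = 9*6 + 1 = 54 + 1 = 55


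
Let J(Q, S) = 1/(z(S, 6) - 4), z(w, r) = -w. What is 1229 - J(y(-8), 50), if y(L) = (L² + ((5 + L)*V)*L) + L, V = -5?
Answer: 66367/54 ≈ 1229.0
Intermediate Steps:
y(L) = L + L² + L*(-25 - 5*L) (y(L) = (L² + ((5 + L)*(-5))*L) + L = (L² + (-25 - 5*L)*L) + L = (L² + L*(-25 - 5*L)) + L = L + L² + L*(-25 - 5*L))
J(Q, S) = 1/(-4 - S) (J(Q, S) = 1/(-S - 4) = 1/(-4 - S))
1229 - J(y(-8), 50) = 1229 - (-1)/(4 + 50) = 1229 - (-1)/54 = 1229 - 1*(-1/54) = 1229 + 1/54 = 66367/54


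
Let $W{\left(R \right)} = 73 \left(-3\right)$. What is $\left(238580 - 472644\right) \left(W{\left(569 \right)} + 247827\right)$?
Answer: $-57956118912$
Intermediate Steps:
$W{\left(R \right)} = -219$
$\left(238580 - 472644\right) \left(W{\left(569 \right)} + 247827\right) = \left(238580 - 472644\right) \left(-219 + 247827\right) = \left(-234064\right) 247608 = -57956118912$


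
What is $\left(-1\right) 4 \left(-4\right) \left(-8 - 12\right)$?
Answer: $-320$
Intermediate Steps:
$\left(-1\right) 4 \left(-4\right) \left(-8 - 12\right) = \left(-4\right) \left(-4\right) \left(-20\right) = 16 \left(-20\right) = -320$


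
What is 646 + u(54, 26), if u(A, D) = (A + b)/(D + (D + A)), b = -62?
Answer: 34234/53 ≈ 645.92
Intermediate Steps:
u(A, D) = (-62 + A)/(A + 2*D) (u(A, D) = (A - 62)/(D + (D + A)) = (-62 + A)/(D + (A + D)) = (-62 + A)/(A + 2*D))
646 + u(54, 26) = 646 + (-62 + 54)/(54 + 2*26) = 646 - 8/(54 + 52) = 646 - 8/106 = 646 + (1/106)*(-8) = 646 - 4/53 = 34234/53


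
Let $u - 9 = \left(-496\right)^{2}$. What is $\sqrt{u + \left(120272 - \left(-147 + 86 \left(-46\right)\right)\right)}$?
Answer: $20 \sqrt{926} \approx 608.61$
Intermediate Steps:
$u = 246025$ ($u = 9 + \left(-496\right)^{2} = 9 + 246016 = 246025$)
$\sqrt{u + \left(120272 - \left(-147 + 86 \left(-46\right)\right)\right)} = \sqrt{246025 + \left(120272 - \left(-147 + 86 \left(-46\right)\right)\right)} = \sqrt{246025 + \left(120272 - \left(-147 - 3956\right)\right)} = \sqrt{246025 + \left(120272 - -4103\right)} = \sqrt{246025 + \left(120272 + 4103\right)} = \sqrt{246025 + 124375} = \sqrt{370400} = 20 \sqrt{926}$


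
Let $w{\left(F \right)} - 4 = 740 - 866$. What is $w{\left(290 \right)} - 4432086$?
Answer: $-4432208$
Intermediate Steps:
$w{\left(F \right)} = -122$ ($w{\left(F \right)} = 4 + \left(740 - 866\right) = 4 - 126 = -122$)
$w{\left(290 \right)} - 4432086 = -122 - 4432086 = -4432208$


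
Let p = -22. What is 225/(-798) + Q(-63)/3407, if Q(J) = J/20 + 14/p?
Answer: -28218539/99688820 ≈ -0.28307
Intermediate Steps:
Q(J) = -7/11 + J/20 (Q(J) = J/20 + 14/(-22) = J*(1/20) + 14*(-1/22) = J/20 - 7/11 = -7/11 + J/20)
225/(-798) + Q(-63)/3407 = 225/(-798) + (-7/11 + (1/20)*(-63))/3407 = 225*(-1/798) + (-7/11 - 63/20)*(1/3407) = -75/266 - 833/220*1/3407 = -75/266 - 833/749540 = -28218539/99688820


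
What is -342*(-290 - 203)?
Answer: 168606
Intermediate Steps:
-342*(-290 - 203) = -342*(-493) = 168606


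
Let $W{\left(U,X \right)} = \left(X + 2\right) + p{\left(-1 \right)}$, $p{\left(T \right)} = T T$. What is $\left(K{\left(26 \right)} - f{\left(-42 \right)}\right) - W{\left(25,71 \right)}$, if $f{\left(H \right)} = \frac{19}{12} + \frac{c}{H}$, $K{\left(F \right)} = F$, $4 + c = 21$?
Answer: $- \frac{1377}{28} \approx -49.179$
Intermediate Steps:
$c = 17$ ($c = -4 + 21 = 17$)
$p{\left(T \right)} = T^{2}$
$f{\left(H \right)} = \frac{19}{12} + \frac{17}{H}$
$W{\left(U,X \right)} = 3 + X$ ($W{\left(U,X \right)} = \left(X + 2\right) + \left(-1\right)^{2} = \left(2 + X\right) + 1 = 3 + X$)
$\left(K{\left(26 \right)} - f{\left(-42 \right)}\right) - W{\left(25,71 \right)} = \left(26 - \left(\frac{19}{12} + \frac{17}{-42}\right)\right) - \left(3 + 71\right) = \left(26 - \left(\frac{19}{12} + 17 \left(- \frac{1}{42}\right)\right)\right) - 74 = \left(26 - \left(\frac{19}{12} - \frac{17}{42}\right)\right) - 74 = \left(26 - \frac{33}{28}\right) - 74 = \frac{695}{28} - 74 = - \frac{1377}{28}$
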